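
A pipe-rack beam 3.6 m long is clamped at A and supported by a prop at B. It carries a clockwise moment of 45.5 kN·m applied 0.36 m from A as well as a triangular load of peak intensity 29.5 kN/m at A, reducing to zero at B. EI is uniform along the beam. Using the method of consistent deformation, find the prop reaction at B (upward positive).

R_B = 14.22 kN

Take the reaction at B as the redundant and release it; the primary structure is a cantilever fixed at A.
Downward deflection at the released point B due to the loads:
  clockwise couple 45.5 at a = 0.36: M₀a(2L − a)/(2EI) = 56.02/EI
  triangular load, peak 29.5 at the fixed end: w₀L⁴/(30EI) = 165.2/EI
  δ_0 = 221.2/EI
Flexibility coefficient — unit upward force at B: δ_{BB} = L³/(3EI) = 15.55/EI.
Compatibility at B: δ_0 − R_B·δ_{BB} = 0, so R_B = 221.2/15.55 = 14.22 kN.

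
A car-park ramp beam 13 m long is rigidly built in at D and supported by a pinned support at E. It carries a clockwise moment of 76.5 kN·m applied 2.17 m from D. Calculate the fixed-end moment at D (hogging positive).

M_D = 41.39 kN·m

Remove the prop at E; the released (primary) structure is a cantilever built in at D.
Primary-structure tip deflection at E by superposition:
  clockwise couple 76.5 at a = 2.17: M₀a(2L − a)/(2EI) = 1978/EI
Tip deflection under a unit load at E: L³/(3EI) = 732.3/EI.
Compatibility at E: δ_0 − R_E·δ_{EE} = 0, so R_E = 1978/732.3 = 2.701 kN.
Moment equilibrium about D: M_D = Σ(load moments about D) − R_E·L = 76.5 − 2.701×13 = 41.39 kN·m.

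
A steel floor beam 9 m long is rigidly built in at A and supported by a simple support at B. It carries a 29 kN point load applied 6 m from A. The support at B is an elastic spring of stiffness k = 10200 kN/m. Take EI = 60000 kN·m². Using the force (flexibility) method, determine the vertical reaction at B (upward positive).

R_B = 14.68 kN

Choose R_B as the redundant. The primary structure is the cantilever fixed at A.
Deflection at B on the released cantilever, summing each load's contribution:
  point load 29 at a = 6: Pa²(3L − a)/(6EI) = 3654/EI
Tip deflection under a unit load at B: L³/(3EI) = 243/EI.
With EI = 60000 kN·m²: δ_0 = 0.0609 m and δ_{BB} = 0.00405 m/kN.
Compatibility — the spring shortens by R_B/k under the reaction it provides: δ_0 − R_B·δ_{BB} = R_B/k. With 1/k = 0.000098 m/kN, R_B = δ_0 / (δ_{BB} + 1/k) = 0.0609 / (0.00405 + 0.000098) = 14.68 kN.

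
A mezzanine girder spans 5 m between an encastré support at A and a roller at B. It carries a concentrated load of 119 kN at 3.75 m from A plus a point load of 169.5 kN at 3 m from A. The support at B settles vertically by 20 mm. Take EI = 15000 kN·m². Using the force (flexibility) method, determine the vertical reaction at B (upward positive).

R_B = 141.3 kN

Take the reaction at B as the redundant and release it; the primary structure is a cantilever fixed at A.
Deflection at B on the released cantilever, summing each load's contribution:
  point load 119 at a = 3.75: Pa²(3L − a)/(6EI) = 3138/EI
  point load 169.5 at a = 3: Pa²(3L − a)/(6EI) = 3051/EI
  δ_0 = 6189/EI
Tip deflection under a unit load at B: L³/(3EI) = 41.67/EI.
With EI = 15000 kN·m²: δ_0 = 0.41258 m and δ_{BB} = 0.002778 m/kN.
Compatibility — the beam at B must follow the support down by 0.02 m: δ_0 − R_B·δ_{BB} = 0.02, so R_B = (0.41258 − 0.02)/0.002778 = 141.3 kN.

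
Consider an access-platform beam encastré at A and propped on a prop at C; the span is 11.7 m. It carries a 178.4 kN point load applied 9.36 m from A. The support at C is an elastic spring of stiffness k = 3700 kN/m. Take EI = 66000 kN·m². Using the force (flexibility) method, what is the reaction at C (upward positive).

R_C = 121.5 kN

Remove the prop at C; the released (primary) structure is a cantilever built in at A.
Primary-structure tip deflection at C by superposition:
  point load 178.4 at a = 9.36: Pa²(3L − a)/(6EI) = 67051/EI
Flexibility coefficient — unit upward force at C: δ_{CC} = L³/(3EI) = 533.9/EI.
With EI = 66000 kN·m²: δ_0 = 1.0159 m and δ_{CC} = 0.008089 m/kN.
Compatibility — the spring shortens by R_C/k under the reaction it provides: δ_0 − R_C·δ_{CC} = R_C/k. With 1/k = 0.00027 m/kN, R_C = δ_0 / (δ_{CC} + 1/k) = 1.0159 / (0.008089 + 0.00027) = 121.5 kN.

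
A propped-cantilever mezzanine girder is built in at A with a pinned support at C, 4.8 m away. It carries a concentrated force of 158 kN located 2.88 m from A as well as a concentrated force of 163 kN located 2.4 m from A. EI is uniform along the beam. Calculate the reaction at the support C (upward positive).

Remove the prop at C; the released (primary) structure is a cantilever built in at A.
Downward deflection at the released point C due to the loads:
  point load 158 at a = 2.88: Pa²(3L − a)/(6EI) = 2516/EI
  point load 163 at a = 2.4: Pa²(3L − a)/(6EI) = 1878/EI
  δ_0 = 4394/EI
Tip deflection under a unit load at C: L³/(3EI) = 36.86/EI.
Compatibility at C: δ_0 − R_C·δ_{CC} = 0, so R_C = 4394/36.86 = 119.2 kN.

R_C = 119.2 kN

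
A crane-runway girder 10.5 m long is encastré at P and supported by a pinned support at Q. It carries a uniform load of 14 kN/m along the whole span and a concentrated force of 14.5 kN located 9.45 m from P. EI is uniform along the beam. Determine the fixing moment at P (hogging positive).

M_P = 200.5 kN·m

Take the reaction at Q as the redundant and release it; the primary structure is a cantilever fixed at P.
Free-end deflection of the primary structure under the applied loading (downward +):
  UDL 14: wL⁴/(8EI) = 21271/EI
  point load 14.5 at a = 9.45: Pa²(3L − a)/(6EI) = 4759/EI
  δ_0 = 26030/EI
Flexibility coefficient — unit upward force at Q: δ_{QQ} = L³/(3EI) = 385.9/EI.
The prop prevents deflection at Q: R_Q = δ_0/δ_{QQ} = 26030/385.9 = 67.46 kN.
Moment equilibrium about P: M_P = Σ(load moments about P) − R_Q·L = 908.8 − 67.46×10.5 = 200.5 kN·m.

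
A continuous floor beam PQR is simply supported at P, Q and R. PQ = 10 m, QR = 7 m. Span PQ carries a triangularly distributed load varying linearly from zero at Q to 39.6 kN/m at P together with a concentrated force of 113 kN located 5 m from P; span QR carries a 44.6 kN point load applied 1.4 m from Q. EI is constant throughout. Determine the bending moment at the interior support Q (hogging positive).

Take M_Q as the redundant. Released structure: two simple spans PQ and QR with a hinge at Q.
Rotations at Q on the released spans (each span's end-slope, ×1/EI):
  span PQ: triangular load, peak 39.6: 7w₀L³/(360EI) = 770/EI
  span PQ: point load 113 at a = 5: Pab(L + a)/(6LEI) = 706.2/EI
  span QR: point load 44.6 at a = 1.4: Pab(L + b)/(6LEI) = 104.9/EI
  relative rotation θ_0 = (1476 + 104.9)/EI = 1581/EI
A unit hogging moment at Q produces rotation L₁/(3EI) + L₂/(3EI) = 5.667/EI.
Compatibility: M_Q·(L₁+L₂)/(3EI) = θ_0, giving M_Q = 279 kN·m (hogging).

M_Q = 279 kN·m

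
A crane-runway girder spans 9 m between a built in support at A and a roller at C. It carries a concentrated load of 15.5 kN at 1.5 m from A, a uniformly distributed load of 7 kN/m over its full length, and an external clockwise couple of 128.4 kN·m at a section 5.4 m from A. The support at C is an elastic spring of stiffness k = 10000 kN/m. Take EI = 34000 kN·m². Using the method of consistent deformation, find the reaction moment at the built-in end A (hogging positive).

Choose R_C as the redundant. The primary structure is the cantilever fixed at A.
Primary-structure tip deflection at C by superposition:
  point load 15.5 at a = 1.5: Pa²(3L − a)/(6EI) = 148.2/EI
  UDL 7: wL⁴/(8EI) = 5741/EI
  clockwise couple 128.4 at a = 5.4: M₀a(2L − a)/(2EI) = 4368/EI
  δ_0 = 10257/EI
Flexibility coefficient — unit upward force at C: δ_{CC} = L³/(3EI) = 243/EI.
With EI = 34000 kN·m²: δ_0 = 0.30168 m and δ_{CC} = 0.007147 m/kN.
Compatibility — the spring shortens by R_C/k under the reaction it provides: δ_0 − R_C·δ_{CC} = R_C/k. With 1/k = 0.0001 m/kN, R_C = δ_0 / (δ_{CC} + 1/k) = 0.30168 / (0.007147 + 0.0001) = 41.63 kN.
Moment equilibrium about A: M_A = Σ(load moments about A) − R_C·L = 435.1 − 41.63×9 = 60.49 kN·m.

M_A = 60.49 kN·m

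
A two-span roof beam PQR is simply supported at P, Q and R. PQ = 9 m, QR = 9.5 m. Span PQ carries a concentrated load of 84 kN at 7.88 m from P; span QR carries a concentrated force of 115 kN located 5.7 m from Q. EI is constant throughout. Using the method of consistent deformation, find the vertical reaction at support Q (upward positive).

Take M_Q as the redundant. Released structure: two simple spans PQ and QR with a hinge at Q.
Rotations at Q on the released spans (each span's end-slope, ×1/EI):
  span PQ: point load 84 at a = 7.88: Pab(L + a)/(6LEI) = 231.7/EI
  span QR: point load 115 at a = 5.7: Pab(L + b)/(6LEI) = 581.2/EI
  relative rotation θ_0 = (231.7 + 581.2)/EI = 813/EI
A unit hogging moment at Q produces rotation L₁/(3EI) + L₂/(3EI) = 6.167/EI.
Slope continuity at Q: θ_0 = M_Q·6.167/EI, so M_Q = 813/6.167 = 131.8 kN·m (hogging).
Span PQ, ΣM about P with M_Q applied at Q: R_Q^{PQ}·9 = 661.9 + 131.8, so R_Q^{PQ} = 88.19 kN and R_P = 84 − 88.19 = -4.194 kN.
Span QR, ΣM about R: R_Q^{QR}·9.5 = 437 + 131.8, so R_Q^{QR} = 59.88 kN and R_R = 115 − 59.88 = 55.12 kN.
R_Q = 88.19 + 59.88 = 148.1 kN.

R_Q = 148.1 kN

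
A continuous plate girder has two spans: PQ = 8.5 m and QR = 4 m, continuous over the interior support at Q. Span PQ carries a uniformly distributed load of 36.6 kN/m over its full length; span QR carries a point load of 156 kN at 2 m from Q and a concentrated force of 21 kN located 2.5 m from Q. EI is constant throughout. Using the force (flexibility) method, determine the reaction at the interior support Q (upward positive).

Take M_Q as the redundant. Released structure: two simple spans PQ and QR with a hinge at Q.
Rotations at Q on the released spans (each span's end-slope, ×1/EI):
  span PQ: UDL 36.6: wL³/(24EI) = 936.5/EI
  span QR: point load 156 at a = 2: Pab(L + b)/(6LEI) = 156/EI
  span QR: point load 21 at a = 2.5: Pab(L + b)/(6LEI) = 18.05/EI
  relative rotation θ_0 = (936.5 + 174)/EI = 1111/EI
A unit hogging moment at Q produces rotation L₁/(3EI) + L₂/(3EI) = 4.167/EI.
Slope continuity at Q: θ_0 = M_Q·4.167/EI, so M_Q = 1111/4.167 = 266.5 kN·m (hogging).
Span PQ, ΣM about P with M_Q applied at Q: R_Q^{PQ}·8.5 = 1322 + 266.5, so R_Q^{PQ} = 186.9 kN and R_P = 311.1 − 186.9 = 124.2 kN.
Span QR, ΣM about R: R_Q^{QR}·4 = 343.5 + 266.5, so R_Q^{QR} = 152.5 kN and R_R = 177 − 152.5 = 24.49 kN.
R_Q = 186.9 + 152.5 = 339.4 kN.

R_Q = 339.4 kN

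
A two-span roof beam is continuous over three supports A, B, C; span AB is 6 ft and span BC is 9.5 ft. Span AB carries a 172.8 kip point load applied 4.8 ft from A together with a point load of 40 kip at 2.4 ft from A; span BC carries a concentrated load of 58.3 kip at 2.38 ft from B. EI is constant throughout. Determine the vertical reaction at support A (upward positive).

R_A = 37.03 kip

Release continuity at B by inserting a hinge; the redundant is the internal moment M_B. The primary structure is two simply-supported spans AB and BC.
Discontinuity in slope at B on the released structure — sum the simple-span end rotations:
  span AB: point load 172.8 at a = 4.8: Pab(L + a)/(6LEI) = 298.6/EI
  span AB: point load 40 at a = 2.4: Pab(L + a)/(6LEI) = 80.64/EI
  span BC: point load 58.3 at a = 2.38: Pab(L + b)/(6LEI) = 288.1/EI
  relative rotation θ_0 = (379.2 + 288.1)/EI = 667.3/EI
A unit hogging moment at B produces rotation L₁/(3EI) + L₂/(3EI) = 5.167/EI.
Compatibility: M_B·(L₁+L₂)/(3EI) = θ_0, giving M_B = 129.2 kip·ft (hogging).
Span AB, ΣM about A with M_B applied at B: R_B^{AB}·6 = 925.4 + 129.2, so R_B^{AB} = 175.8 kip and R_A = 212.8 − 175.8 = 37.03 kip.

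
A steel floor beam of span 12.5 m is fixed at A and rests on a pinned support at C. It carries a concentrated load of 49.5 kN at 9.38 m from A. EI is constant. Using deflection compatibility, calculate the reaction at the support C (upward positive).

Remove the prop at C; the released (primary) structure is a cantilever built in at A.
Primary-structure tip deflection at C by superposition:
  point load 49.5 at a = 9.38: Pa²(3L − a)/(6EI) = 20412/EI
Tip deflection under a unit load at C: L³/(3EI) = 651/EI.
Compatibility at C: δ_0 − R_C·δ_{CC} = 0, so R_C = 20412/651 = 31.35 kN.

R_C = 31.35 kN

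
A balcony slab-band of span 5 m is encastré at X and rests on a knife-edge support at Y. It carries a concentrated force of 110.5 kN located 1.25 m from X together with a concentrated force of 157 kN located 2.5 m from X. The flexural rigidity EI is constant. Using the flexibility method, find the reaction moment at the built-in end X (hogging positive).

M_X = 237.8 kN·m

Release the roller at Y. Primary structure: cantilever fixed at X.
Free-end deflection of the primary structure under the applied loading (downward +):
  point load 110.5 at a = 1.25: Pa²(3L − a)/(6EI) = 395.7/EI
  point load 157 at a = 2.5: Pa²(3L − a)/(6EI) = 2044/EI
  δ_0 = 2440/EI
Tip deflection under a unit load at Y: L³/(3EI) = 41.67/EI.
Compatibility at Y: δ_0 − R_Y·δ_{YY} = 0, so R_Y = 2440/41.67 = 58.56 kN.
Moment equilibrium about X: M_X = Σ(load moments about X) − R_Y·L = 530.6 − 58.56×5 = 237.8 kN·m.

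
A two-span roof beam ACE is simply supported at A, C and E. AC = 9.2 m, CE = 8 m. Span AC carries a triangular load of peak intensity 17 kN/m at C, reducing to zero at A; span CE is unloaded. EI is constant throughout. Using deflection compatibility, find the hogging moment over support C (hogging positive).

Insert a hinge at C; M_C is the redundant, and each span becomes simply supported.
Discontinuity in slope at C on the released structure — sum the simple-span end rotations:
  span AC: triangular load, peak 17: w₀L³/(45EI) = 294.2/EI
  relative rotation θ_0 = (294.2 + 0)/EI = 294.2/EI
A unit hogging moment at C produces rotation L₁/(3EI) + L₂/(3EI) = 5.733/EI.
Slope continuity at C: θ_0 = M_C·5.733/EI, so M_C = 294.2/5.733 = 51.31 kN·m (hogging).

M_C = 51.31 kN·m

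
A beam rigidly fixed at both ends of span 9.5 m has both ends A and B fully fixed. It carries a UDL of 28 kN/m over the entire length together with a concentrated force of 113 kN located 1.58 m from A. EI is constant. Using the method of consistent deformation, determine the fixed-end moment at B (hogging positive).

Release both end moments; the primary structure is a simply-supported span AB with redundants M_A and M_B.
End rotations of the released simple span under the applied load (×1/EI):
  at A: UDL 28: wL³/(24EI) = 1000/EI
  at B: UDL 28: wL³/(24EI) = 1000/EI
  at A: point load 113 at a = 1.58: Pab(L + b)/(6LEI) = 432.1/EI
  at B: point load 113 at a = 1.58: Pab(L + a)/(6LEI) = 274.9/EI
  θ_A0 = 1432/EI,  θ_B0 = 1275/EI
Flexibility coefficients: a unit moment at one end gives L/(3EI) there and L/(6EI) at the far end, so f₁₁ = f₂₂ = 3.167/EI and f₁₂ = f₂₁ = 1.583/EI.
Compatibility — zero rotation at each built-in end:
  3.167 M_A + 1.583 M_B = 1432
  1.583 M_A + 3.167 M_B = 1275
Solving the pair gives M_A = 334.7 kN·m and M_B = 235.3 kN·m (hogging).

M_B = 235.3 kN·m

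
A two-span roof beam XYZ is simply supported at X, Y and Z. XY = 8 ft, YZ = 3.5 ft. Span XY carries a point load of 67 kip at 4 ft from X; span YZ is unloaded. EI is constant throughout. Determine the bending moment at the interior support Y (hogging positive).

Take M_Y as the redundant. Released structure: two simple spans XY and YZ with a hinge at Y.
End slopes at the hinge Y, treating each span as simply supported:
  span XY: point load 67 at a = 4: Pab(L + a)/(6LEI) = 268/EI
  relative rotation θ_0 = (268 + 0)/EI = 268/EI
A unit hogging moment at Y produces rotation L₁/(3EI) + L₂/(3EI) = 3.833/EI.
Slope continuity at Y: θ_0 = M_Y·3.833/EI, so M_Y = 268/3.833 = 69.91 kip·ft (hogging).

M_Y = 69.91 kip·ft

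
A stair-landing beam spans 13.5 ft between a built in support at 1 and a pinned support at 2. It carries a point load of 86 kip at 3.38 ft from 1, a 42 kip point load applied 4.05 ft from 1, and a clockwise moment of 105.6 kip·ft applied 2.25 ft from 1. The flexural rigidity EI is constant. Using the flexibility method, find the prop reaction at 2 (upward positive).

Choose R_2 as the redundant. The primary structure is the cantilever fixed at 1.
Deflection at 2 on the released cantilever, summing each load's contribution:
  point load 86 at a = 3.38: Pa²(3L − a)/(6EI) = 6078/EI
  point load 42 at a = 4.05: Pa²(3L − a)/(6EI) = 4185/EI
  clockwise couple 105.6 at a = 2.25: M₀a(2L − a)/(2EI) = 2940/EI
  δ_0 = 13204/EI
Flexibility coefficient — unit upward force at 2: δ_{22} = L³/(3EI) = 820.1/EI.
The prop prevents deflection at 2: R_2 = δ_0/δ_{22} = 13204/820.1 = 16.1 kip.

R_2 = 16.1 kip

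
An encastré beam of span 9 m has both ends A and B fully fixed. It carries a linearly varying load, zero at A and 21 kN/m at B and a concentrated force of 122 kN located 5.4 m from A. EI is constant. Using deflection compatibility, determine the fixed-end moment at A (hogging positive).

Release both end moments; the primary structure is a simply-supported span AB with redundants M_A and M_B.
End rotations of the released simple span under the applied load (×1/EI):
  at A: triangular load, peak 21: 7w₀L³/(360EI) = 297.7/EI
  at B: triangular load, peak 21: w₀L³/(45EI) = 340.2/EI
  at A: point load 122 at a = 5.4: Pab(L + b)/(6LEI) = 553.4/EI
  at B: point load 122 at a = 5.4: Pab(L + a)/(6LEI) = 632.4/EI
  θ_A0 = 851.1/EI,  θ_B0 = 972.6/EI
Flexibility coefficients: a unit moment at one end gives L/(3EI) there and L/(6EI) at the far end, so f₁₁ = f₂₂ = 3/EI and f₁₂ = f₂₁ = 1.5/EI.
Compatibility — zero rotation at each built-in end:
  3 M_A + 1.5 M_B = 851.1
  1.5 M_A + 3 M_B = 972.6
Solving the pair gives M_A = 162.1 kN·m and M_B = 243.2 kN·m (hogging).

M_A = 162.1 kN·m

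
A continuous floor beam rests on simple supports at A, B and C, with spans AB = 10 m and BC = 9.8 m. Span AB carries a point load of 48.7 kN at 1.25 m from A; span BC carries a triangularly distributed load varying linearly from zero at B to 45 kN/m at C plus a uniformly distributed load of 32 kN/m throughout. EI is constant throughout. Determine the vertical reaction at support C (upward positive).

R_C = 270.1 kN

Take M_B as the redundant. Released structure: two simple spans AB and BC with a hinge at B.
End slopes at the hinge B, treating each span as simply supported:
  span AB: point load 48.7 at a = 1.25: Pab(L + a)/(6LEI) = 99.87/EI
  span BC: triangular load, peak 45: 7w₀L³/(360EI) = 823.5/EI
  span BC: UDL 32: wL³/(24EI) = 1255/EI
  relative rotation θ_0 = (99.87 + 2078)/EI = 2178/EI
A unit hogging moment at B produces rotation L₁/(3EI) + L₂/(3EI) = 6.6/EI.
Compatibility: M_B·(L₁+L₂)/(3EI) = θ_0, giving M_B = 330.1 kN·m (hogging).
Span BC, ΣM about C: R_B^{BC}·9.8 = 2257 + 330.1, so R_B^{BC} = 264 kN and R_C = 534.1 − 264 = 270.1 kN.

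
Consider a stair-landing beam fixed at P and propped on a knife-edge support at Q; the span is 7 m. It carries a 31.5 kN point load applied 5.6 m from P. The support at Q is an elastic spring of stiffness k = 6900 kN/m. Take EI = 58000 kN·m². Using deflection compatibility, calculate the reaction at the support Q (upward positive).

Take the reaction at Q as the redundant and release it; the primary structure is a cantilever fixed at P.
Deflection at Q on the released cantilever, summing each load's contribution:
  point load 31.5 at a = 5.6: Pa²(3L − a)/(6EI) = 2535/EI
Tip deflection under a unit load at Q: L³/(3EI) = 114.3/EI.
With EI = 58000 kN·m²: δ_0 = 0.043715 m and δ_{QQ} = 0.001971 m/kN.
Compatibility — the spring shortens by R_Q/k under the reaction it provides: δ_0 − R_Q·δ_{QQ} = R_Q/k. With 1/k = 0.000145 m/kN, R_Q = δ_0 / (δ_{QQ} + 1/k) = 0.043715 / (0.001971 + 0.000145) = 20.66 kN.

R_Q = 20.66 kN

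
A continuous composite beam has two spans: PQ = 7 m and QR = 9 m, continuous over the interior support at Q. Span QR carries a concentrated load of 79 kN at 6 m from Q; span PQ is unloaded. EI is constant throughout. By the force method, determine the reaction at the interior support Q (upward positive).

Take M_Q as the redundant. Released structure: two simple spans PQ and QR with a hinge at Q.
Rotations at Q on the released spans (each span's end-slope, ×1/EI):
  span QR: point load 79 at a = 6: Pab(L + b)/(6LEI) = 316/EI
  relative rotation θ_0 = (0 + 316)/EI = 316/EI
A unit hogging moment at Q produces rotation L₁/(3EI) + L₂/(3EI) = 5.333/EI.
Slope continuity at Q: θ_0 = M_Q·5.333/EI, so M_Q = 316/5.333 = 59.25 kN·m (hogging).
Span PQ, ΣM about P with M_Q applied at Q: R_Q^{PQ}·7 = 0 + 59.25, so R_Q^{PQ} = 8.464 kN and R_P = 0 − 8.464 = -8.464 kN.
Span QR, ΣM about R: R_Q^{QR}·9 = 237 + 59.25, so R_Q^{QR} = 32.92 kN and R_R = 79 − 32.92 = 46.08 kN.
R_Q = 8.464 + 32.92 = 41.38 kN.

R_Q = 41.38 kN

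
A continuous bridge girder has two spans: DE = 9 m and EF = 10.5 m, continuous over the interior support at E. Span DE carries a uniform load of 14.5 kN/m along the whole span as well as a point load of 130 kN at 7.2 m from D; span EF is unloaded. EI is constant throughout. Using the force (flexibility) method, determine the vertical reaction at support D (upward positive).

Release continuity at E by inserting a hinge; the redundant is the internal moment M_E. The primary structure is two simply-supported spans DE and EF.
End slopes at the hinge E, treating each span as simply supported:
  span DE: UDL 14.5: wL³/(24EI) = 440.4/EI
  span DE: point load 130 at a = 7.2: Pab(L + a)/(6LEI) = 505.4/EI
  relative rotation θ_0 = (945.9 + 0)/EI = 945.9/EI
A unit hogging moment at E produces rotation L₁/(3EI) + L₂/(3EI) = 6.5/EI.
Compatibility: M_E·(L₁+L₂)/(3EI) = θ_0, giving M_E = 145.5 kN·m (hogging).
Span DE, ΣM about D with M_E applied at E: R_E^{DE}·9 = 1523 + 145.5, so R_E^{DE} = 185.4 kN and R_D = 260.5 − 185.4 = 75.08 kN.

R_D = 75.08 kN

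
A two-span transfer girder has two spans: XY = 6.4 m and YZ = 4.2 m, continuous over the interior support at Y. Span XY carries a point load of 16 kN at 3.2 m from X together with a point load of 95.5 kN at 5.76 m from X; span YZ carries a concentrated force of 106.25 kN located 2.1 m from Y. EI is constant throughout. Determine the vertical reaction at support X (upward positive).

R_X = 5.629 kN

Take M_Y as the redundant. Released structure: two simple spans XY and YZ with a hinge at Y.
End slopes at the hinge Y, treating each span as simply supported:
  span XY: point load 16 at a = 3.2: Pab(L + a)/(6LEI) = 40.96/EI
  span XY: point load 95.5 at a = 5.76: Pab(L + a)/(6LEI) = 111.5/EI
  span YZ: point load 106.25 at a = 2.1: Pab(L + b)/(6LEI) = 117.1/EI
  relative rotation θ_0 = (152.4 + 117.1)/EI = 269.6/EI
A unit hogging moment at Y produces rotation L₁/(3EI) + L₂/(3EI) = 3.533/EI.
Slope continuity at Y: θ_0 = M_Y·3.533/EI, so M_Y = 269.6/3.533 = 76.3 kN·m (hogging).
Span XY, ΣM about X with M_Y applied at Y: R_Y^{XY}·6.4 = 601.3 + 76.3, so R_Y^{XY} = 105.9 kN and R_X = 111.5 − 105.9 = 5.629 kN.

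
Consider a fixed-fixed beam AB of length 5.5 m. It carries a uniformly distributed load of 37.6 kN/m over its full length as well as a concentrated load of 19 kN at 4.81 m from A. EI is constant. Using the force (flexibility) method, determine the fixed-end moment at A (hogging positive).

M_A = 96.22 kN·m

Take the two fixed-end moments M_A, M_B as redundants; the released structure is the simple span AB.
End rotations of the released simple span under the applied load (×1/EI):
  at A: UDL 37.6: wL³/(24EI) = 260.7/EI
  at B: UDL 37.6: wL³/(24EI) = 260.7/EI
  at A: point load 19 at a = 4.81: Pab(L + b)/(6LEI) = 11.83/EI
  at B: point load 19 at a = 4.81: Pab(L + a)/(6LEI) = 19.7/EI
  θ_A0 = 272.5/EI,  θ_B0 = 280.4/EI
Flexibility coefficients: a unit moment at one end gives L/(3EI) there and L/(6EI) at the far end, so f₁₁ = f₂₂ = 1.833/EI and f₁₂ = f₂₁ = 0.9167/EI.
Compatibility — zero rotation at each built-in end:
  1.833 M_A + 0.9167 M_B = 272.5
  0.9167 M_A + 1.833 M_B = 280.4
Solving the pair gives M_A = 96.22 kN·m and M_B = 104.8 kN·m (hogging).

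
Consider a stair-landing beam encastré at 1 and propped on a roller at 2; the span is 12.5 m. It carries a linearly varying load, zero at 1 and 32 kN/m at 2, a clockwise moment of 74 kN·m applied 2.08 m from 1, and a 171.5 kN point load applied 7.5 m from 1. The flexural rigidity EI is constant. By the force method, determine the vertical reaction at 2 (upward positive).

Choose R_2 as the redundant. The primary structure is the cantilever fixed at 1.
Free-end deflection of the primary structure under the applied loading (downward +):
  triangular load, peak 32 at the free end: 11w₀L⁴/(120EI) = 71615/EI
  clockwise couple 74 at a = 2.08: M₀a(2L − a)/(2EI) = 1764/EI
  point load 171.5 at a = 7.5: Pa²(3L − a)/(6EI) = 48234/EI
  δ_0 = 121613/EI
Flexibility coefficient — unit upward force at 2: δ_{22} = L³/(3EI) = 651/EI.
The prop prevents deflection at 2: R_2 = δ_0/δ_{22} = 121613/651 = 186.8 kN.

R_2 = 186.8 kN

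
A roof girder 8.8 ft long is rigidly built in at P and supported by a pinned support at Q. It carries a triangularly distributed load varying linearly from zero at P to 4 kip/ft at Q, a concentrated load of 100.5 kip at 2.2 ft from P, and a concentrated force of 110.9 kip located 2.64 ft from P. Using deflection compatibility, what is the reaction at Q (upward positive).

R_Q = 31.79 kip

Release the roller at Q. Primary structure: cantilever fixed at P.
Free-end deflection of the primary structure under the applied loading (downward +):
  triangular load, peak 4 at the free end: 11w₀L⁴/(120EI) = 2199/EI
  point load 100.5 at a = 2.2: Pa²(3L − a)/(6EI) = 1962/EI
  point load 110.9 at a = 2.64: Pa²(3L − a)/(6EI) = 3061/EI
  δ_0 = 7222/EI
Flexibility coefficient — unit upward force at Q: δ_{QQ} = L³/(3EI) = 227.2/EI.
The prop prevents deflection at Q: R_Q = δ_0/δ_{QQ} = 7222/227.2 = 31.79 kip.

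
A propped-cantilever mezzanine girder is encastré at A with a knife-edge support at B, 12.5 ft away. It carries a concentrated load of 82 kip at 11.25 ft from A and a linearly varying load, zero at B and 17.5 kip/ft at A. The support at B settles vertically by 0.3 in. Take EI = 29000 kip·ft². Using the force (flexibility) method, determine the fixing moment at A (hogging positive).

M_A = 246.9 kip·ft

Choose R_B as the redundant. The primary structure is the cantilever fixed at A.
Deflection at B on the released cantilever, summing each load's contribution:
  point load 82 at a = 11.25: Pa²(3L − a)/(6EI) = 45404/EI
  triangular load, peak 17.5 at the fixed end: w₀L⁴/(30EI) = 14242/EI
  δ_0 = 59646/EI
Flexibility coefficient — unit upward force at B: δ_{BB} = L³/(3EI) = 651/EI.
With EI = 29000 kip·ft²: δ_0 = 2.0568 ft and δ_{BB} = 0.02245 ft/kip.
Compatibility — the beam at B must follow the support down by 0.025 ft: δ_0 − R_B·δ_{BB} = 0.025, so R_B = (2.0568 − 0.025)/0.02245 = 90.5 kip.
Moment equilibrium about A: M_A = Σ(load moments about A) − R_B·L = 1378 − 90.5×12.5 = 246.9 kip·ft.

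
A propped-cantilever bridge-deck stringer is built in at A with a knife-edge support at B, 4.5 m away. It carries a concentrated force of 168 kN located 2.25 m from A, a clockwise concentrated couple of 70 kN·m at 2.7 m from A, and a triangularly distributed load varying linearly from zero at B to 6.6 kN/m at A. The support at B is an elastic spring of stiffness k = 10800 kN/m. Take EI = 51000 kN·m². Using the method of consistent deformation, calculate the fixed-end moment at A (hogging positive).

M_A = 177.9 kN·m

Remove the prop at B; the released (primary) structure is a cantilever built in at A.
Deflection at B on the released cantilever, summing each load's contribution:
  point load 168 at a = 2.25: Pa²(3L − a)/(6EI) = 1595/EI
  clockwise couple 70 at a = 2.7: M₀a(2L − a)/(2EI) = 595.4/EI
  triangular load, peak 6.6 at the fixed end: w₀L⁴/(30EI) = 90.21/EI
  δ_0 = 2280/EI
Flexibility coefficient — unit upward force at B: δ_{BB} = L³/(3EI) = 30.38/EI.
With EI = 51000 kN·m²: δ_0 = 0.044711 m and δ_{BB} = 0.000596 m/kN.
Compatibility — the spring shortens by R_B/k under the reaction it provides: δ_0 − R_B·δ_{BB} = R_B/k. With 1/k = 0.000093 m/kN, R_B = δ_0 / (δ_{BB} + 1/k) = 0.044711 / (0.000596 + 0.000093) = 64.97 kN.
Moment equilibrium about A: M_A = Σ(load moments about A) − R_B·L = 470.3 − 64.97×4.5 = 177.9 kN·m.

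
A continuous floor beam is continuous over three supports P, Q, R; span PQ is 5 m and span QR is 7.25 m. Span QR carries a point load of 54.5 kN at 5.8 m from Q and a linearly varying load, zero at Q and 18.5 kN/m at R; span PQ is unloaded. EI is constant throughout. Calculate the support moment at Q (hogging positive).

Take M_Q as the redundant. Released structure: two simple spans PQ and QR with a hinge at Q.
End slopes at the hinge Q, treating each span as simply supported:
  span QR: point load 54.5 at a = 5.8: Pab(L + b)/(6LEI) = 91.67/EI
  span QR: triangular load, peak 18.5: 7w₀L³/(360EI) = 137.1/EI
  relative rotation θ_0 = (0 + 228.8)/EI = 228.8/EI
A unit hogging moment at Q produces rotation L₁/(3EI) + L₂/(3EI) = 4.083/EI.
Slope continuity at Q: θ_0 = M_Q·4.083/EI, so M_Q = 228.8/4.083 = 56.02 kN·m (hogging).

M_Q = 56.02 kN·m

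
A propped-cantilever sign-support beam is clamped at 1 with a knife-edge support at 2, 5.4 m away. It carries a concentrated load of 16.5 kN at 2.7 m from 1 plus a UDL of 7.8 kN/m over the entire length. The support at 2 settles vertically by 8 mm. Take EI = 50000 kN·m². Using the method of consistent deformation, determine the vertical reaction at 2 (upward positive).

Release the roller at 2. Primary structure: cantilever fixed at 1.
Deflection at 2 on the released cantilever, summing each load's contribution:
  point load 16.5 at a = 2.7: Pa²(3L − a)/(6EI) = 270.6/EI
  UDL 7.8: wL⁴/(8EI) = 829/EI
  δ_0 = 1100/EI
Flexibility coefficient — unit upward force at 2: δ_{22} = L³/(3EI) = 52.49/EI.
With EI = 50000 kN·m²: δ_0 = 0.021994 m and δ_{22} = 0.00105 m/kN.
Compatibility — the beam at 2 must follow the support down by 0.008 m: δ_0 − R_2·δ_{22} = 0.008, so R_2 = (0.021994 − 0.008)/0.00105 = 13.33 kN.

R_2 = 13.33 kN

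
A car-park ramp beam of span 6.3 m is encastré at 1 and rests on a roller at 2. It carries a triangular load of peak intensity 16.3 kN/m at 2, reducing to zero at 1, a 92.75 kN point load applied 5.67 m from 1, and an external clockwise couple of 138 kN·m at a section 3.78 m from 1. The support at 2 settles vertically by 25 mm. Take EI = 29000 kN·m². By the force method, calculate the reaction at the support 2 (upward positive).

R_2 = 126 kN

Release the roller at 2. Primary structure: cantilever fixed at 1.
Downward deflection at the released point 2 due to the loads:
  triangular load, peak 16.3 at the free end: 11w₀L⁴/(120EI) = 2354/EI
  point load 92.75 at a = 5.67: Pa²(3L − a)/(6EI) = 6575/EI
  clockwise couple 138 at a = 3.78: M₀a(2L − a)/(2EI) = 2300/EI
  δ_0 = 11229/EI
Tip deflection under a unit load at 2: L³/(3EI) = 83.35/EI.
With EI = 29000 kN·m²: δ_0 = 0.38721 m and δ_{22} = 0.002874 m/kN.
Compatibility — the beam at 2 must follow the support down by 0.025 m: δ_0 − R_2·δ_{22} = 0.025, so R_2 = (0.38721 − 0.025)/0.002874 = 126 kN.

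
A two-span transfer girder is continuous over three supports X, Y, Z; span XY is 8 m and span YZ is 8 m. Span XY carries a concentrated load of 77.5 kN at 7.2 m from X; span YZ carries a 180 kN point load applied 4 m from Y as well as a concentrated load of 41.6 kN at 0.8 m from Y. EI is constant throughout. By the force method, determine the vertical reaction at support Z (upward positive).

Insert a hinge at Y; M_Y is the redundant, and each span becomes simply supported.
Discontinuity in slope at Y on the released structure — sum the simple-span end rotations:
  span XY: point load 77.5 at a = 7.2: Pab(L + a)/(6LEI) = 141.4/EI
  span YZ: point load 180 at a = 4: Pab(L + b)/(6LEI) = 720/EI
  span YZ: point load 41.6 at a = 0.8: Pab(L + b)/(6LEI) = 75.88/EI
  relative rotation θ_0 = (141.4 + 795.9)/EI = 937.2/EI
A unit hogging moment at Y produces rotation L₁/(3EI) + L₂/(3EI) = 5.333/EI.
Compatibility: M_Y·(L₁+L₂)/(3EI) = θ_0, giving M_Y = 175.7 kN·m (hogging).
Span YZ, ΣM about Z: R_Y^{YZ}·8 = 1020 + 175.7, so R_Y^{YZ} = 149.4 kN and R_Z = 221.6 − 149.4 = 72.19 kN.

R_Z = 72.19 kN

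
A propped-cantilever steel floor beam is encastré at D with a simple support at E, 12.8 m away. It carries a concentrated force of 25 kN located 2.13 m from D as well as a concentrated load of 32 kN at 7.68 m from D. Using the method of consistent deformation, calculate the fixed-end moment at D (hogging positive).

M_D = 109.5 kN·m

Remove the prop at E; the released (primary) structure is a cantilever built in at D.
Deflection at E on the released cantilever, summing each load's contribution:
  point load 25 at a = 2.13: Pa²(3L − a)/(6EI) = 685.6/EI
  point load 32 at a = 7.68: Pa²(3L − a)/(6EI) = 9664/EI
  δ_0 = 10349/EI
Tip deflection under a unit load at E: L³/(3EI) = 699.1/EI.
The prop prevents deflection at E: R_E = δ_0/δ_{EE} = 10349/699.1 = 14.8 kN.
Moment equilibrium about D: M_D = Σ(load moments about D) − R_E·L = 299 − 14.8×12.8 = 109.5 kN·m.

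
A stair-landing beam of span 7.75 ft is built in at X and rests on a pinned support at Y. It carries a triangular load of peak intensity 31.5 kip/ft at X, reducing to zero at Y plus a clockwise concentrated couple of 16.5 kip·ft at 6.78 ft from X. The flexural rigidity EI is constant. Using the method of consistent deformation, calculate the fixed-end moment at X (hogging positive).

M_X = 118.3 kip·ft

Take the reaction at Y as the redundant and release it; the primary structure is a cantilever fixed at X.
Deflection at Y on the released cantilever, summing each load's contribution:
  triangular load, peak 31.5 at the fixed end: w₀L⁴/(30EI) = 3788/EI
  clockwise couple 16.5 at a = 6.78: M₀a(2L − a)/(2EI) = 487.8/EI
  δ_0 = 4276/EI
Flexibility coefficient — unit upward force at Y: δ_{YY} = L³/(3EI) = 155.2/EI.
The prop prevents deflection at Y: R_Y = δ_0/δ_{YY} = 4276/155.2 = 27.56 kip.
Moment equilibrium about X: M_X = Σ(load moments about X) − R_Y·L = 331.8 − 27.56×7.75 = 118.3 kip·ft.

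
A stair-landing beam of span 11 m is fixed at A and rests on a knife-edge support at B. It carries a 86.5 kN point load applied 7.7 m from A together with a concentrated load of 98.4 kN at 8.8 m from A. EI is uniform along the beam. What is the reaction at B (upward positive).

R_B = 118 kN

Release the roller at B. Primary structure: cantilever fixed at A.
Primary-structure tip deflection at B by superposition:
  point load 86.5 at a = 7.7: Pa²(3L − a)/(6EI) = 21626/EI
  point load 98.4 at a = 8.8: Pa²(3L − a)/(6EI) = 30734/EI
  δ_0 = 52360/EI
Tip deflection under a unit load at B: L³/(3EI) = 443.7/EI.
The prop prevents deflection at B: R_B = δ_0/δ_{BB} = 52360/443.7 = 118 kN.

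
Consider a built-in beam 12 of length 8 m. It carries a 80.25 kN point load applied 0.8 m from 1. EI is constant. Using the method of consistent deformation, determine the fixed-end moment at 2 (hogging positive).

M_2 = 5.778 kN·m

Release both end moments; the primary structure is a simply-supported span 12 with redundants M_1 and M_2.
On the primary (simply-supported) span, the end slopes from the loading are:
  at 1: point load 80.25 at a = 0.8: Pab(L + b)/(6LEI) = 146.4/EI
  at 2: point load 80.25 at a = 0.8: Pab(L + a)/(6LEI) = 84.74/EI
  θ_10 = 146.4/EI,  θ_20 = 84.74/EI
Flexibility coefficients: a unit moment at one end gives L/(3EI) there and L/(6EI) at the far end, so f₁₁ = f₂₂ = 2.667/EI and f₁₂ = f₂₁ = 1.333/EI.
Compatibility — zero rotation at each built-in end:
  2.667 M_1 + 1.333 M_2 = 146.4
  1.333 M_1 + 2.667 M_2 = 84.74
Solving the pair gives M_1 = 52 kN·m and M_2 = 5.778 kN·m (hogging).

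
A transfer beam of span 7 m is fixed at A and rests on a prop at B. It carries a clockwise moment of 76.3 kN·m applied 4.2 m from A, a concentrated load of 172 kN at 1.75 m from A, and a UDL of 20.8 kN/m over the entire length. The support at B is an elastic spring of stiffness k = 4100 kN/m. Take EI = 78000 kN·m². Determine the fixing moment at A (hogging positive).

M_A = 388.1 kN·m

Choose R_B as the redundant. The primary structure is the cantilever fixed at A.
Downward deflection at the released point B due to the loads:
  clockwise couple 76.3 at a = 4.2: M₀a(2L − a)/(2EI) = 1570/EI
  point load 172 at a = 1.75: Pa²(3L − a)/(6EI) = 1690/EI
  UDL 20.8: wL⁴/(8EI) = 6243/EI
  δ_0 = 9503/EI
Tip deflection under a unit load at B: L³/(3EI) = 114.3/EI.
With EI = 78000 kN·m²: δ_0 = 0.12183 m and δ_{BB} = 0.001466 m/kN.
Compatibility — the spring shortens by R_B/k under the reaction it provides: δ_0 − R_B·δ_{BB} = R_B/k. With 1/k = 0.000244 m/kN, R_B = δ_0 / (δ_{BB} + 1/k) = 0.12183 / (0.001466 + 0.000244) = 71.26 kN.
Moment equilibrium about A: M_A = Σ(load moments about A) − R_B·L = 886.9 − 71.26×7 = 388.1 kN·m.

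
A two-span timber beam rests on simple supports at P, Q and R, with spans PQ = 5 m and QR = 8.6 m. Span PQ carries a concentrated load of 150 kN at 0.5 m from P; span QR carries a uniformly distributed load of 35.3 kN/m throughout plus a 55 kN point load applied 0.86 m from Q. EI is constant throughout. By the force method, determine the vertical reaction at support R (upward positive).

Take M_Q as the redundant. Released structure: two simple spans PQ and QR with a hinge at Q.
Rotations at Q on the released spans (each span's end-slope, ×1/EI):
  span PQ: point load 150 at a = 0.5: Pab(L + a)/(6LEI) = 61.88/EI
  span QR: UDL 35.3: wL³/(24EI) = 935.5/EI
  span QR: point load 55 at a = 0.86: Pab(L + b)/(6LEI) = 115.9/EI
  relative rotation θ_0 = (61.88 + 1051)/EI = 1113/EI
A unit hogging moment at Q produces rotation L₁/(3EI) + L₂/(3EI) = 4.533/EI.
Compatibility: M_Q·(L₁+L₂)/(3EI) = θ_0, giving M_Q = 245.6 kN·m (hogging).
Span QR, ΣM about R: R_Q^{QR}·8.6 = 1731 + 245.6, so R_Q^{QR} = 229.8 kN and R_R = 358.6 − 229.8 = 128.7 kN.

R_R = 128.7 kN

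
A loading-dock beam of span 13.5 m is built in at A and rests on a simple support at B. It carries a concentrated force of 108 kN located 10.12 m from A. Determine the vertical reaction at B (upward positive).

Take the reaction at B as the redundant and release it; the primary structure is a cantilever fixed at A.
Primary-structure tip deflection at B by superposition:
  point load 108 at a = 10.12: Pa²(3L − a)/(6EI) = 56004/EI
Tip deflection under a unit load at B: L³/(3EI) = 820.1/EI.
The prop prevents deflection at B: R_B = δ_0/δ_{BB} = 56004/820.1 = 68.29 kN.

R_B = 68.29 kN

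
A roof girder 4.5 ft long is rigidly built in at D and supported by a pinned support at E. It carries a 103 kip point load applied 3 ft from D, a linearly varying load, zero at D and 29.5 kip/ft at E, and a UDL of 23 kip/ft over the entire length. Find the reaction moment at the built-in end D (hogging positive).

Take the reaction at E as the redundant and release it; the primary structure is a cantilever fixed at D.
Deflection at E on the released cantilever, summing each load's contribution:
  point load 103 at a = 3: Pa²(3L − a)/(6EI) = 1622/EI
  triangular load, peak 29.5 at the free end: 11w₀L⁴/(120EI) = 1109/EI
  UDL 23: wL⁴/(8EI) = 1179/EI
  δ_0 = 3910/EI
Tip deflection under a unit load at E: L³/(3EI) = 30.38/EI.
Compatibility at E: δ_0 − R_E·δ_{EE} = 0, so R_E = 3910/30.38 = 128.7 kip.
Moment equilibrium about D: M_D = Σ(load moments about D) − R_E·L = 741 − 128.7×4.5 = 161.7 kip·ft.

M_D = 161.7 kip·ft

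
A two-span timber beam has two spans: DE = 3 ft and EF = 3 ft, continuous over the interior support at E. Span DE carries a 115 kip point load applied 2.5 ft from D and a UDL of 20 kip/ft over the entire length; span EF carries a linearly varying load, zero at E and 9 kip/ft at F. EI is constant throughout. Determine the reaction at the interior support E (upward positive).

Take M_E as the redundant. Released structure: two simple spans DE and EF with a hinge at E.
Discontinuity in slope at E on the released structure — sum the simple-span end rotations:
  span DE: point load 115 at a = 2.5: Pab(L + a)/(6LEI) = 43.92/EI
  span DE: UDL 20: wL³/(24EI) = 22.5/EI
  span EF: triangular load, peak 9: 7w₀L³/(360EI) = 4.725/EI
  relative rotation θ_0 = (66.42 + 4.725)/EI = 71.15/EI
A unit hogging moment at E produces rotation L₁/(3EI) + L₂/(3EI) = 2/EI.
Slope continuity at E: θ_0 = M_E·2/EI, so M_E = 71.15/2 = 35.57 kip·ft (hogging).
Span DE, ΣM about D with M_E applied at E: R_E^{DE}·3 = 377.5 + 35.57, so R_E^{DE} = 137.7 kip and R_D = 175 − 137.7 = 37.31 kip.
Span EF, ΣM about F: R_E^{EF}·3 = 13.5 + 35.57, so R_E^{EF} = 16.36 kip and R_F = 13.5 − 16.36 = -2.858 kip.
R_E = 137.7 + 16.36 = 154 kip.

R_E = 154 kip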